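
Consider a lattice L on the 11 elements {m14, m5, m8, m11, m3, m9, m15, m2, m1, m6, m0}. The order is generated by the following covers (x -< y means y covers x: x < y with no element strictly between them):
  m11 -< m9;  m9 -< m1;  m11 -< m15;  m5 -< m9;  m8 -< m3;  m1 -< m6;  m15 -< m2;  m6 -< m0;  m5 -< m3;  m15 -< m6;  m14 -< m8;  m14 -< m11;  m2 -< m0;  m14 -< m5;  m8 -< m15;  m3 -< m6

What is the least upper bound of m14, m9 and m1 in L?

m1

Common upper bounds of {m14, m9, m1}: m0, m1, m6.
The least among these is m1.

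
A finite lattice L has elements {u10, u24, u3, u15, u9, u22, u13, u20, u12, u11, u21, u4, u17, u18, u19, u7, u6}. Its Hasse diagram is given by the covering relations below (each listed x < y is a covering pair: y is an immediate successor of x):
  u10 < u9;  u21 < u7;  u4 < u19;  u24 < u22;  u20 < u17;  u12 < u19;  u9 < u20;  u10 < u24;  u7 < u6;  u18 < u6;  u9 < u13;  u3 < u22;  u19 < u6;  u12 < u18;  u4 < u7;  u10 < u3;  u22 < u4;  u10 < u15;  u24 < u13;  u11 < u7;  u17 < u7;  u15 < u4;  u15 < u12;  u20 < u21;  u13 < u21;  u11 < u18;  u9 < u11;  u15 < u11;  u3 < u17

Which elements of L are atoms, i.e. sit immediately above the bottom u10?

The atoms are exactly the elements that cover u10: u15, u24, u3, u9.

u15, u24, u3, u9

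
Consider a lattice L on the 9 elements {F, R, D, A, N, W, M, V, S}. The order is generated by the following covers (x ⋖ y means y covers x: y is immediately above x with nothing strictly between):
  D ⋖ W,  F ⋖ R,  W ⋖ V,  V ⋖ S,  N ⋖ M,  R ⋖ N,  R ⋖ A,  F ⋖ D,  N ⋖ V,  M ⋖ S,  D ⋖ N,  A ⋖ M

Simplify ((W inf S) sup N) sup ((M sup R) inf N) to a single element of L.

V

W ∧ S = W
W ∨ N = V
M ∨ R = M
M ∧ N = N
V ∨ N = V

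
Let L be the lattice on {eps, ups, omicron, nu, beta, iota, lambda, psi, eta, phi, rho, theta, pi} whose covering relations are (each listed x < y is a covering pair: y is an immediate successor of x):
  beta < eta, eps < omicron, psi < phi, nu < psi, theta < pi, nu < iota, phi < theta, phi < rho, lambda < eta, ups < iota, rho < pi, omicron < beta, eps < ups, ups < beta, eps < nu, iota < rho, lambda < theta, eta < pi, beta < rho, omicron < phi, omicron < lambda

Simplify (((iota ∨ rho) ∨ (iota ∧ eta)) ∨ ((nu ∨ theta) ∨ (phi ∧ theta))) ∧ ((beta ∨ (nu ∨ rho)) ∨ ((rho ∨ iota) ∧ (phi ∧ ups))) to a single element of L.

rho

iota ∨ rho = rho
iota ∧ eta = ups
rho ∨ ups = rho
nu ∨ theta = theta
phi ∧ theta = phi
theta ∨ phi = theta
rho ∨ theta = pi
nu ∨ rho = rho
beta ∨ rho = rho
rho ∨ iota = rho
phi ∧ ups = eps
rho ∧ eps = eps
rho ∨ eps = rho
pi ∧ rho = rho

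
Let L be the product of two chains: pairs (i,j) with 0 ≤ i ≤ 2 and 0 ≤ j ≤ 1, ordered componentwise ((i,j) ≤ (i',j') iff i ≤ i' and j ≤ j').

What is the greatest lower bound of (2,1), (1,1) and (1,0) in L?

(1,0)

In a product of chains, the meet is componentwise min, giving (1,0).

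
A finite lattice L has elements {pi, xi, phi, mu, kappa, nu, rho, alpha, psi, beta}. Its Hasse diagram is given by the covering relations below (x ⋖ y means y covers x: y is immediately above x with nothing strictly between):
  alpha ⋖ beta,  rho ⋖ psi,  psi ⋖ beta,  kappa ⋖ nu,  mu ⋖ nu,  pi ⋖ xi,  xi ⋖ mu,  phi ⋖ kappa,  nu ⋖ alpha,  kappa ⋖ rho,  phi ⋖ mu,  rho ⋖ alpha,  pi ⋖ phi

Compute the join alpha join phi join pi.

Common upper bounds of {alpha, phi, pi}: alpha, beta.
The least among these is alpha.

alpha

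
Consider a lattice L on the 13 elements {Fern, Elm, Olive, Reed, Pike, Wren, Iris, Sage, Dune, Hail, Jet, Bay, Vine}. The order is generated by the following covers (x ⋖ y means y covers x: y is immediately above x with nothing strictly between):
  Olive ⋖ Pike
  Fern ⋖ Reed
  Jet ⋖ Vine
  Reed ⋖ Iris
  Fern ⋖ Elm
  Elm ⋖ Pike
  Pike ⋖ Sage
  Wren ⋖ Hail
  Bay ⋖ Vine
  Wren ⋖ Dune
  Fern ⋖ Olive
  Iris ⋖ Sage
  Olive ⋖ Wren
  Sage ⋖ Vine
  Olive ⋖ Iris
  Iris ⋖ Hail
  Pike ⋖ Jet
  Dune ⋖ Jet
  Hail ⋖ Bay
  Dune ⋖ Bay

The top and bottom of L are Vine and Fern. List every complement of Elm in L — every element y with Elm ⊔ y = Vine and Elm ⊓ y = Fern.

Bay, Hail

Need y with Elm ∨ y = Vine and Elm ∧ y = Fern.
Checking each element gives: Bay, Hail.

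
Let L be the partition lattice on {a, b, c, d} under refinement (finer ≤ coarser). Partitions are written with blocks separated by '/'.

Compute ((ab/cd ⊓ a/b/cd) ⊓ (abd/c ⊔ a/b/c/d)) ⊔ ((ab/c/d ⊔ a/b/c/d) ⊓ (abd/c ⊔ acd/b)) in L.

ab/c/d

ab/cd ∧ a/b/cd = a/b/cd
abd/c ∨ a/b/c/d = abd/c
a/b/cd ∧ abd/c = a/b/c/d
ab/c/d ∨ a/b/c/d = ab/c/d
abd/c ∨ acd/b = abcd
ab/c/d ∧ abcd = ab/c/d
a/b/c/d ∨ ab/c/d = ab/c/d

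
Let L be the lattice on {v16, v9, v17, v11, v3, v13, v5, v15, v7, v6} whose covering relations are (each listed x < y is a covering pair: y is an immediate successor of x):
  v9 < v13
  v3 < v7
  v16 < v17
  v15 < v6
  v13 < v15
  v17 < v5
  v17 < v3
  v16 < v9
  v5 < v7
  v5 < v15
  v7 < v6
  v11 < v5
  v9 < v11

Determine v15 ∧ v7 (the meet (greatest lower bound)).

v5

Common lower bounds of {v15, v7}: v11, v16, v17, v5, v9.
The greatest among these is v5.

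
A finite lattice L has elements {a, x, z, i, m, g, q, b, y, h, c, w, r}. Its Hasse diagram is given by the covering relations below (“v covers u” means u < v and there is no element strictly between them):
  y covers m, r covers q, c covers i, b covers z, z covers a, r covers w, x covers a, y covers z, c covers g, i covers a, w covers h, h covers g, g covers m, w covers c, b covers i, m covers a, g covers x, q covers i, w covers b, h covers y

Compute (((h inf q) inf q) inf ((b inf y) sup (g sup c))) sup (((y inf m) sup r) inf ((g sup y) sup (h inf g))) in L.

h

h ∧ q = a
a ∧ q = a
b ∧ y = z
g ∨ c = c
z ∨ c = w
a ∧ w = a
y ∧ m = m
m ∨ r = r
g ∨ y = h
h ∧ g = g
h ∨ g = h
r ∧ h = h
a ∨ h = h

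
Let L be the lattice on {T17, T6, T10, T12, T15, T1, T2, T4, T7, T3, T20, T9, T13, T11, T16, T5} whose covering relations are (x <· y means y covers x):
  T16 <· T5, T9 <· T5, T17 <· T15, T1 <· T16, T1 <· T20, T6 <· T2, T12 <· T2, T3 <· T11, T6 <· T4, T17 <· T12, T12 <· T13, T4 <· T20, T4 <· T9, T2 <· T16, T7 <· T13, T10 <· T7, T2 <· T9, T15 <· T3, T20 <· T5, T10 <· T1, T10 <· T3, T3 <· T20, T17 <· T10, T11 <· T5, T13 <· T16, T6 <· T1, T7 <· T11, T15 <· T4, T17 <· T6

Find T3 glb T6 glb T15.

T17

Common lower bounds of {T3, T6, T15}: T17.
The greatest among these is T17.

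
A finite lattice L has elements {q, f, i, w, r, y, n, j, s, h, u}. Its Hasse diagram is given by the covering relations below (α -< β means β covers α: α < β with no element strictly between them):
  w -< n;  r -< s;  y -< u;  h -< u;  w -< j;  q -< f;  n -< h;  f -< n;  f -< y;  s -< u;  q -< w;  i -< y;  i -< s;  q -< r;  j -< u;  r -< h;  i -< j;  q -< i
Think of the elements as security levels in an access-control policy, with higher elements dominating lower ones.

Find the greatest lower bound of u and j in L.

Common lower bounds of {u, j}: i, j, q, w.
The greatest among these is j.

j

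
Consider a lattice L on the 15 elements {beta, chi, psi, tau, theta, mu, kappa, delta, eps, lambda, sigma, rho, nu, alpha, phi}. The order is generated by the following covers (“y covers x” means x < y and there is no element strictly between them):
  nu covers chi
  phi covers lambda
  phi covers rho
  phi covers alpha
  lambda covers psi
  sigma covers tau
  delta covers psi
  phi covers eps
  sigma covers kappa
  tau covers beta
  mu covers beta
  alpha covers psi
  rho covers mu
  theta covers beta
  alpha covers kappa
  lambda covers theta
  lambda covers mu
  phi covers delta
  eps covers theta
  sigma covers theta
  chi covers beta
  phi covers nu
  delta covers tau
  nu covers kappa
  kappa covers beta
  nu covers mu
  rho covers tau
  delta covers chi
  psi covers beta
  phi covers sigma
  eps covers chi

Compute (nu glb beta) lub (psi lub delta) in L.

delta

nu ∧ beta = beta
psi ∨ delta = delta
beta ∨ delta = delta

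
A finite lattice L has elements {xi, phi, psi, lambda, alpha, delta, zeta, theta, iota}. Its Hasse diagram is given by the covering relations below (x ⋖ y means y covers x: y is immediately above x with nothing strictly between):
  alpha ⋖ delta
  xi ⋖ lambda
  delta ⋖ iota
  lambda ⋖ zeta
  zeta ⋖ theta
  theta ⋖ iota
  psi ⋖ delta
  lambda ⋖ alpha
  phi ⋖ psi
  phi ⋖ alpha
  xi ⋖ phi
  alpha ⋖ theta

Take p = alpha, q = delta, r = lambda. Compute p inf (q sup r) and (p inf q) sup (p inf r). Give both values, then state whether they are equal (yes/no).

q sup r = delta, so p inf (q sup r) = alpha inf delta = alpha.
p inf q = alpha and p inf r = lambda, so (p inf q) sup (p inf r) = alpha sup lambda = alpha.
Equal: yes.

alpha; alpha; yes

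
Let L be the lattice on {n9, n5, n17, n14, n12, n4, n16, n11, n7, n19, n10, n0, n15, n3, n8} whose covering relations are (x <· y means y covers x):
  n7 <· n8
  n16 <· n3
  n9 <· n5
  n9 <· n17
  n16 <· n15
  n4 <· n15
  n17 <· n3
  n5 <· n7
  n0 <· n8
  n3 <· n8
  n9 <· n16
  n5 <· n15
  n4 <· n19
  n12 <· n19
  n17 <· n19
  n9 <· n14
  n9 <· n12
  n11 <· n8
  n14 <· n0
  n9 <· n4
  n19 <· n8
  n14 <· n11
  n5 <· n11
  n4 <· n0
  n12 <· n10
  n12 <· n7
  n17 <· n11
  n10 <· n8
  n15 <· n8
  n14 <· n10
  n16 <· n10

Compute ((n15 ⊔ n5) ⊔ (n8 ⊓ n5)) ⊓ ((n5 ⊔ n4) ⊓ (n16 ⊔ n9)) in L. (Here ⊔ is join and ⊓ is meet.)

n16

n15 ∨ n5 = n15
n8 ∧ n5 = n5
n15 ∨ n5 = n15
n5 ∨ n4 = n15
n16 ∨ n9 = n16
n15 ∧ n16 = n16
n15 ∧ n16 = n16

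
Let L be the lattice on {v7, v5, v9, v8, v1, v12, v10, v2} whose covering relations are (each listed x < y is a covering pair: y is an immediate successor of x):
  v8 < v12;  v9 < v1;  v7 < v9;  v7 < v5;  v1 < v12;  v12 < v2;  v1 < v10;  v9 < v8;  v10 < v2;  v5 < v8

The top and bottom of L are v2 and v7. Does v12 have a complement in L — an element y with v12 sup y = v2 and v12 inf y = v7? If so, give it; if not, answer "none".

none

For every candidate y, either v12 ∨ y ≠ v2 or v12 ∧ y ≠ v7; no complement exists.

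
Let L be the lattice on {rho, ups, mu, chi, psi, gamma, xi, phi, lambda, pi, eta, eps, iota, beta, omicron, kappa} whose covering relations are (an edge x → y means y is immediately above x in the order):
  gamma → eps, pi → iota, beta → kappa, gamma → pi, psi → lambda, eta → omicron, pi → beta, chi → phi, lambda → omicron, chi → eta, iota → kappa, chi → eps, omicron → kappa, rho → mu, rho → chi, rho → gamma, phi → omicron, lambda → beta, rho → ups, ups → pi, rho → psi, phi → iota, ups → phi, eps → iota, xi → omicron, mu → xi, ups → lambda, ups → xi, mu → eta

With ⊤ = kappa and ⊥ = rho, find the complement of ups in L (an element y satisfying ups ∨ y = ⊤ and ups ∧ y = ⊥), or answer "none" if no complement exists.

For every candidate y, either ups ∨ y ≠ kappa or ups ∧ y ≠ rho; no complement exists.

none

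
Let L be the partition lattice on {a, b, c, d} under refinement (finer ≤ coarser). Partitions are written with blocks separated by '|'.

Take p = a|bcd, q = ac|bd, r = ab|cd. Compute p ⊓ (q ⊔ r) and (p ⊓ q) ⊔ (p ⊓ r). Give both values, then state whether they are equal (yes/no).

a|bcd; a|bcd; yes

q ⊔ r = abcd, so p ⊓ (q ⊔ r) = a|bcd ⊓ abcd = a|bcd.
p ⊓ q = a|bd|c and p ⊓ r = a|b|cd, so (p ⊓ q) ⊔ (p ⊓ r) = a|bd|c ⊔ a|b|cd = a|bcd.
Equal: yes.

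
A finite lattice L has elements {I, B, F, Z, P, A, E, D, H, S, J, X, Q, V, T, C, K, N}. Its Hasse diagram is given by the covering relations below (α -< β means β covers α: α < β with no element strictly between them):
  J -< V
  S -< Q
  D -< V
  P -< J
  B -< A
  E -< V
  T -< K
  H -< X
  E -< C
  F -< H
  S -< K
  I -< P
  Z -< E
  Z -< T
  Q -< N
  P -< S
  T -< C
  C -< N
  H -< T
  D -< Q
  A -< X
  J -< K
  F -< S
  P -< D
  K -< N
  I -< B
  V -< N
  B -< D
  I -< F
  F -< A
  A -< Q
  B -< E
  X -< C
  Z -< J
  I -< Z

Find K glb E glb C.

Common lower bounds of {K, E, C}: I, Z.
The greatest among these is Z.

Z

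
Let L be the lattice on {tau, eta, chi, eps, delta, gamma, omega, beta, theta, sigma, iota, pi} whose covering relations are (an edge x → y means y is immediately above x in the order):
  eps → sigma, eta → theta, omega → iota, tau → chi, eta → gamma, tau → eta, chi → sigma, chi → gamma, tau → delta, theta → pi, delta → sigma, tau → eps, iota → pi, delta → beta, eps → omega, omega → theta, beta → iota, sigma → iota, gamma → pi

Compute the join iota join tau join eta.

Common upper bounds of {iota, tau, eta}: pi.
The least among these is pi.

pi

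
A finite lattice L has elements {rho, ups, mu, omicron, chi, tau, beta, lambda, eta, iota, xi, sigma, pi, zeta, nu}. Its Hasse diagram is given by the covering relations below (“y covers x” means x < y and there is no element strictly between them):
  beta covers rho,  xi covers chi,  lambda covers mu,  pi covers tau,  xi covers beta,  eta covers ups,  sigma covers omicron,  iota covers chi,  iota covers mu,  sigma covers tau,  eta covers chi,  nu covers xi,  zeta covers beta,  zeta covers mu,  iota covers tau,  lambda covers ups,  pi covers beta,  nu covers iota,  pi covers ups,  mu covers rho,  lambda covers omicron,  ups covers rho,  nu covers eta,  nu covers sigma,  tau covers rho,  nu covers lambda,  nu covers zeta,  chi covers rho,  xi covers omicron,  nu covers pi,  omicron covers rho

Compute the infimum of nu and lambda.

Common lower bounds of {nu, lambda}: lambda, mu, omicron, rho, ups.
The greatest among these is lambda.

lambda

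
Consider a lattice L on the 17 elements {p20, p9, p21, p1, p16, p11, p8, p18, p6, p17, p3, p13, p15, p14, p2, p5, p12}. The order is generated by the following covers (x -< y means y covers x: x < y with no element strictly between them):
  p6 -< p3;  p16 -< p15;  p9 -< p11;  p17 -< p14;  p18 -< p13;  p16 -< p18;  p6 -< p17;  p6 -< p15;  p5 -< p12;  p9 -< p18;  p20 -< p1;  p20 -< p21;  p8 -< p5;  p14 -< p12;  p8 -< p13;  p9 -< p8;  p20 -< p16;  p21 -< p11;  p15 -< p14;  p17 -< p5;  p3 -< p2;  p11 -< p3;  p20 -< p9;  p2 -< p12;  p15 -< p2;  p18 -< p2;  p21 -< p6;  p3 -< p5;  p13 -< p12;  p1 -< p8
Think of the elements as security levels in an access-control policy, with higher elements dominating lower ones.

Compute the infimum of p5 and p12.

Common lower bounds of {p5, p12}: p1, p11, p17, p20, p21, p3, p5, p6, p8, p9.
The greatest among these is p5.

p5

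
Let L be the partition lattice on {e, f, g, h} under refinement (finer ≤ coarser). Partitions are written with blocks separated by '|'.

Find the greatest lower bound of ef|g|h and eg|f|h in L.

e|f|g|h

The meet (common refinement) of ef|g|h and eg|f|h intersects blocks pairwise, giving e|f|g|h.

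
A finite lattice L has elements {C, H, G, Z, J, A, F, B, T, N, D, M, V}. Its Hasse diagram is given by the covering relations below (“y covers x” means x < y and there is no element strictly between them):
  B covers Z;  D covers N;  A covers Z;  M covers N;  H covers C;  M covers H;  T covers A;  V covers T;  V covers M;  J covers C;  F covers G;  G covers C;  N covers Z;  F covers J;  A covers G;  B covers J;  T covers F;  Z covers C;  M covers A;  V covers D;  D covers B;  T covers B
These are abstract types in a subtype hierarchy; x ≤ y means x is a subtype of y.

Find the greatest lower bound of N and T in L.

Z

Common lower bounds of {N, T}: C, Z.
The greatest among these is Z.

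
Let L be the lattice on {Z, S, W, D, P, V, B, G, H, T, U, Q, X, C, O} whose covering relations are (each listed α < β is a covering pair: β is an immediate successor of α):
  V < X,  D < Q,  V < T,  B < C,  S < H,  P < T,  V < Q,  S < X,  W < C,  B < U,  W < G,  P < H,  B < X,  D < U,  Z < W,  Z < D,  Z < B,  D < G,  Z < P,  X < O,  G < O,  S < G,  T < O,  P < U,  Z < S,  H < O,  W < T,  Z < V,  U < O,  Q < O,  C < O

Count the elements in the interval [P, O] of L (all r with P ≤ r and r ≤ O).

The interval [P, O] = {H, O, P, T, U}, which has 5 elements.

5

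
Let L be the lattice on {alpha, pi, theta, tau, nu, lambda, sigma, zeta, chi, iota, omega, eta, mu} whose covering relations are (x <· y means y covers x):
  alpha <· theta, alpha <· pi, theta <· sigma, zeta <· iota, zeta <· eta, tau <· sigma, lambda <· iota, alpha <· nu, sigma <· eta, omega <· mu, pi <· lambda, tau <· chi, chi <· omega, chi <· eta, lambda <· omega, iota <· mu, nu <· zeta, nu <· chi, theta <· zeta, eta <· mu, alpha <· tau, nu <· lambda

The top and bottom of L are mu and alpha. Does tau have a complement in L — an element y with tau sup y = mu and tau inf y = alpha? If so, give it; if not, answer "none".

iota

Need y with tau ∨ y = mu and tau ∧ y = alpha.
Checking each element gives: iota.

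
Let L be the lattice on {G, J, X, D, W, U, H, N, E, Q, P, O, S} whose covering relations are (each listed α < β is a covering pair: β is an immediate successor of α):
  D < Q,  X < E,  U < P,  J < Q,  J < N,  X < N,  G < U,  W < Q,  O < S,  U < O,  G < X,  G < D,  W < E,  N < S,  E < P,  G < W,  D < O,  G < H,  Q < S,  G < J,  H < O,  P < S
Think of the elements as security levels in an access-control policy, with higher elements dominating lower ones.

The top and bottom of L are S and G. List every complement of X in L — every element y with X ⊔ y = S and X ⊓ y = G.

D, H, O, Q

Need y with X ∨ y = S and X ∧ y = G.
Checking each element gives: D, H, O, Q.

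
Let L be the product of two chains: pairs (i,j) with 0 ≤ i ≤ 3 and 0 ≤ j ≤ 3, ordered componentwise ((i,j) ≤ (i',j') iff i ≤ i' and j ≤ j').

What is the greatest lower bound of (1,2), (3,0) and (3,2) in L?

In a product of chains, the meet is componentwise min, giving (1,0).

(1,0)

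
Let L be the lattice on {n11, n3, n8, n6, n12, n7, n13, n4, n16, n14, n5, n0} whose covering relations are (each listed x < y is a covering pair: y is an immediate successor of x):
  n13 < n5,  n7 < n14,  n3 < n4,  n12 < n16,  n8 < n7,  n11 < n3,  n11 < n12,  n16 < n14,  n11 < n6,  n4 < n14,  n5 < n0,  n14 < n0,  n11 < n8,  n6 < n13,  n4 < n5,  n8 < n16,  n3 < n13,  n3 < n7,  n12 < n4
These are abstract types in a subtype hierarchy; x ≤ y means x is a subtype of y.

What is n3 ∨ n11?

n3

Common upper bounds of {n3, n11}: n0, n13, n14, n3, n4, n5, n7.
The least among these is n3.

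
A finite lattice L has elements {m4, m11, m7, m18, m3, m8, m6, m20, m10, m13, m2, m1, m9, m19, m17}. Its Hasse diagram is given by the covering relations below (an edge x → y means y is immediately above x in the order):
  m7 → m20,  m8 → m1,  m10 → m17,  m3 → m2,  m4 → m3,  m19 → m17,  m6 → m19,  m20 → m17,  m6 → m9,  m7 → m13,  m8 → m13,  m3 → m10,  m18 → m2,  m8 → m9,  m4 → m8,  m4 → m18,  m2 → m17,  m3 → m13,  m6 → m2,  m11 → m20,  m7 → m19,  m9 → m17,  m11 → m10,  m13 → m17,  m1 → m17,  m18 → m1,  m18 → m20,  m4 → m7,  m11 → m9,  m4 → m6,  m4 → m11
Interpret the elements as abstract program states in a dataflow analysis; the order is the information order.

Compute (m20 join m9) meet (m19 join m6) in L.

m19

m20 ∨ m9 = m17
m19 ∨ m6 = m19
m17 ∧ m19 = m19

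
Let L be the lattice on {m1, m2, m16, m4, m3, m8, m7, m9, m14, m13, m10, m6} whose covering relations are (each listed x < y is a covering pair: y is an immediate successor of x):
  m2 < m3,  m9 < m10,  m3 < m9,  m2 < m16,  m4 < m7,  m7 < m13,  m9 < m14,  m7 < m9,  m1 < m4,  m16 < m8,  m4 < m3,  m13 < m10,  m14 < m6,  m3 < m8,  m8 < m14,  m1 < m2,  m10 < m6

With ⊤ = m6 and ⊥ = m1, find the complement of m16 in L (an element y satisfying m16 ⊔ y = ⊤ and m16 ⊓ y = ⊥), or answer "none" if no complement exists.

m13

Need y with m16 ∨ y = m6 and m16 ∧ y = m1.
Checking each element gives: m13.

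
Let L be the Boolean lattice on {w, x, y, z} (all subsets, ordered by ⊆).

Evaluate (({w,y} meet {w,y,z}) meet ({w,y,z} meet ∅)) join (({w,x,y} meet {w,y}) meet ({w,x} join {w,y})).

{w,y} ∧ {w,y,z} = {w,y}
{w,y,z} ∧ ∅ = ∅
{w,y} ∧ ∅ = ∅
{w,x,y} ∧ {w,y} = {w,y}
{w,x} ∨ {w,y} = {w,x,y}
{w,y} ∧ {w,x,y} = {w,y}
∅ ∨ {w,y} = {w,y}

{w,y}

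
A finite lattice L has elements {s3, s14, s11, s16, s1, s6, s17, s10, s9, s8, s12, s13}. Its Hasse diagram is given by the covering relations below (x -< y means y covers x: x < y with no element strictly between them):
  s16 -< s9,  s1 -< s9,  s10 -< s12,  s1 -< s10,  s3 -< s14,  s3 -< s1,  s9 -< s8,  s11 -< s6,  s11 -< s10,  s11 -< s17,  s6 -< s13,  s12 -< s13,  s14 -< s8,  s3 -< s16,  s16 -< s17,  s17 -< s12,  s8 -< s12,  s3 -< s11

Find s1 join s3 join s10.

s10

Common upper bounds of {s1, s3, s10}: s10, s12, s13.
The least among these is s10.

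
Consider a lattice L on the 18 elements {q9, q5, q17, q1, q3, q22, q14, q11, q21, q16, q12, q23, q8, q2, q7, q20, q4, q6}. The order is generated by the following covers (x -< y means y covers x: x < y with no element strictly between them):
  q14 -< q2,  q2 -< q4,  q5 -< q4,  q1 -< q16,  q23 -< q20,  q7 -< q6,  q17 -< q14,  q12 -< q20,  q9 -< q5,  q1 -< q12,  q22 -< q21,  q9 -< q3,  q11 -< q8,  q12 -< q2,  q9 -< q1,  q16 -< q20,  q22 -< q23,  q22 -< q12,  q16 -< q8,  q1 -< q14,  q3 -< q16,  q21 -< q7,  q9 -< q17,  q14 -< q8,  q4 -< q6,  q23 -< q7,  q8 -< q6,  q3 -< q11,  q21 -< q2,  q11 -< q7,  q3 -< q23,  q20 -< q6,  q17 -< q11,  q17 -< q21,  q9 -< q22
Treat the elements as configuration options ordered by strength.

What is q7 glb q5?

q9

Common lower bounds of {q7, q5}: q9.
The greatest among these is q9.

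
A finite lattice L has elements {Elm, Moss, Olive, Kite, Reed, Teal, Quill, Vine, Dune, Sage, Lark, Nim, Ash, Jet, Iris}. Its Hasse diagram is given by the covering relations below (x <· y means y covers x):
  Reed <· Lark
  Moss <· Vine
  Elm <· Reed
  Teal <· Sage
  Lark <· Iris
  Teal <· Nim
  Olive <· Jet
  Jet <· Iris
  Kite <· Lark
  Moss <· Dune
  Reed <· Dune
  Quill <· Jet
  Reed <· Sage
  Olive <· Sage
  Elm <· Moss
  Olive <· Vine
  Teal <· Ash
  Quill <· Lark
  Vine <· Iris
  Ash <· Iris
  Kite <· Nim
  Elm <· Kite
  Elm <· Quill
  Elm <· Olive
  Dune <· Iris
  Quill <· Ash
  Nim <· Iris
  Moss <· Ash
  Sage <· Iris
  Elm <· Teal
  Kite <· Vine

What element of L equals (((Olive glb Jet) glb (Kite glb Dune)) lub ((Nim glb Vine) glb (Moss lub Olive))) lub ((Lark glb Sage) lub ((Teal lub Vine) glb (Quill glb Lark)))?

Olive ∧ Jet = Olive
Kite ∧ Dune = Elm
Olive ∧ Elm = Elm
Nim ∧ Vine = Kite
Moss ∨ Olive = Vine
Kite ∧ Vine = Kite
Elm ∨ Kite = Kite
Lark ∧ Sage = Reed
Teal ∨ Vine = Iris
Quill ∧ Lark = Quill
Iris ∧ Quill = Quill
Reed ∨ Quill = Lark
Kite ∨ Lark = Lark

Lark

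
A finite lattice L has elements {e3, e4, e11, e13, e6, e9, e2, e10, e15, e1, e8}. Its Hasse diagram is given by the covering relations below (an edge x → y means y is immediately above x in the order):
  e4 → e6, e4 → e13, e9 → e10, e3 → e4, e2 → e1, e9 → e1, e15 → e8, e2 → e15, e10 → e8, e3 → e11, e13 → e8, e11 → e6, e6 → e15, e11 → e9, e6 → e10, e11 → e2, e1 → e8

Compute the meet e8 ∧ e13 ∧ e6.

e4

Common lower bounds of {e8, e13, e6}: e3, e4.
The greatest among these is e4.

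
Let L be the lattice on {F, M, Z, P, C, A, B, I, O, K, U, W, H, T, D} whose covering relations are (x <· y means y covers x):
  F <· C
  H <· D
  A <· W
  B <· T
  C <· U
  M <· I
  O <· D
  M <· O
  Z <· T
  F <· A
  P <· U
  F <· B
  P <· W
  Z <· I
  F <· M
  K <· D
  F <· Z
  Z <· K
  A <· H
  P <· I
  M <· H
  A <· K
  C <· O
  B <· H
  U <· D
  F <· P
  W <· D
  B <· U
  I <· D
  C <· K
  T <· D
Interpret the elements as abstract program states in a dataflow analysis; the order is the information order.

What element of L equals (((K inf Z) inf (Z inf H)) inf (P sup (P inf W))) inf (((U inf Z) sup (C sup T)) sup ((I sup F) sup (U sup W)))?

F

K ∧ Z = Z
Z ∧ H = F
Z ∧ F = F
P ∧ W = P
P ∨ P = P
F ∧ P = F
U ∧ Z = F
C ∨ T = D
F ∨ D = D
I ∨ F = I
U ∨ W = D
I ∨ D = D
D ∨ D = D
F ∧ D = F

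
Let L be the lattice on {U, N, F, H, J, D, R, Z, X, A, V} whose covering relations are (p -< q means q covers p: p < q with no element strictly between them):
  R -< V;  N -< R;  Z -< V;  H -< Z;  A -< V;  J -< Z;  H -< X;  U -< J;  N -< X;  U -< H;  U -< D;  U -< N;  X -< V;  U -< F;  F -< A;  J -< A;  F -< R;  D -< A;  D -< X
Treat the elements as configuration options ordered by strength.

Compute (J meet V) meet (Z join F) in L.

J ∧ V = J
Z ∨ F = V
J ∧ V = J

J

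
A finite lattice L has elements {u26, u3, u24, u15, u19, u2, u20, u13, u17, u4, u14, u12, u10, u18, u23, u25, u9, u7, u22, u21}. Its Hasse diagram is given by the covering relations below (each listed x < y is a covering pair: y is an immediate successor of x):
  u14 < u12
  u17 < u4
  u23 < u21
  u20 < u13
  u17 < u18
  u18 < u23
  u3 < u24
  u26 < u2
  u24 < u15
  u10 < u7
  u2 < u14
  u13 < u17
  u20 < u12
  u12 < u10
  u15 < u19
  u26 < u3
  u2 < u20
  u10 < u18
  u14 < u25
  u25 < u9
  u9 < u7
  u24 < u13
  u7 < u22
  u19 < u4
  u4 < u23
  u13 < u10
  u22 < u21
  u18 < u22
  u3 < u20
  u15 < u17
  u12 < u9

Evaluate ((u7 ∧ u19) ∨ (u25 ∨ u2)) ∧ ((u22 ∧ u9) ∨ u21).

u7 ∧ u19 = u24
u25 ∨ u2 = u25
u24 ∨ u25 = u7
u22 ∧ u9 = u9
u9 ∨ u21 = u21
u7 ∧ u21 = u7

u7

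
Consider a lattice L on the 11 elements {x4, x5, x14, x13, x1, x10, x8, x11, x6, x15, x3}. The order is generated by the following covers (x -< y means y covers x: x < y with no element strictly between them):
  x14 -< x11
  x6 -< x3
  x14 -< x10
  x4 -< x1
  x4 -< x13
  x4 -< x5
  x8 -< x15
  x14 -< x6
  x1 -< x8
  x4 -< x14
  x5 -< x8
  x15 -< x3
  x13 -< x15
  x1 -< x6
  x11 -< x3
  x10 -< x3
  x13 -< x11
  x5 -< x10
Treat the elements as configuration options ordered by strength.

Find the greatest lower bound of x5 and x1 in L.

x4

Common lower bounds of {x5, x1}: x4.
The greatest among these is x4.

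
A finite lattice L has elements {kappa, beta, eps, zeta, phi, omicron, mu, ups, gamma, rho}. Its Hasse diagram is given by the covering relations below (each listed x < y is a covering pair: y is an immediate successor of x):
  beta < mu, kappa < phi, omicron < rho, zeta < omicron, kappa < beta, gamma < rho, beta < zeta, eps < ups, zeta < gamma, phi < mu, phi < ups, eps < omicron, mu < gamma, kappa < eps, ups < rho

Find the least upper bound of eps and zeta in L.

omicron

Common upper bounds of {eps, zeta}: omicron, rho.
The least among these is omicron.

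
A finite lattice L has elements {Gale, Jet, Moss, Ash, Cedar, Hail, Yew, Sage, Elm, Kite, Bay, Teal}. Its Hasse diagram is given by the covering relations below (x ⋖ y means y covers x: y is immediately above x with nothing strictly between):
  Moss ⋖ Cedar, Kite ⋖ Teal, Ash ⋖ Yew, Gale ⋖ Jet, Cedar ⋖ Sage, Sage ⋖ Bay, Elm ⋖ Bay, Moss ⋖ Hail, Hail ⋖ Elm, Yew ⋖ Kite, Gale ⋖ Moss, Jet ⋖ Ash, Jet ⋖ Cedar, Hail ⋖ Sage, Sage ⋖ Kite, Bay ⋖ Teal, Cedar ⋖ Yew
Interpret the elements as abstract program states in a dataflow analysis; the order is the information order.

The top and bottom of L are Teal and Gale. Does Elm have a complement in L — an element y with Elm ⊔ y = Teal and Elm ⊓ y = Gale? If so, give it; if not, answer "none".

Need y with Elm ∨ y = Teal and Elm ∧ y = Gale.
Checking each element gives: Ash.

Ash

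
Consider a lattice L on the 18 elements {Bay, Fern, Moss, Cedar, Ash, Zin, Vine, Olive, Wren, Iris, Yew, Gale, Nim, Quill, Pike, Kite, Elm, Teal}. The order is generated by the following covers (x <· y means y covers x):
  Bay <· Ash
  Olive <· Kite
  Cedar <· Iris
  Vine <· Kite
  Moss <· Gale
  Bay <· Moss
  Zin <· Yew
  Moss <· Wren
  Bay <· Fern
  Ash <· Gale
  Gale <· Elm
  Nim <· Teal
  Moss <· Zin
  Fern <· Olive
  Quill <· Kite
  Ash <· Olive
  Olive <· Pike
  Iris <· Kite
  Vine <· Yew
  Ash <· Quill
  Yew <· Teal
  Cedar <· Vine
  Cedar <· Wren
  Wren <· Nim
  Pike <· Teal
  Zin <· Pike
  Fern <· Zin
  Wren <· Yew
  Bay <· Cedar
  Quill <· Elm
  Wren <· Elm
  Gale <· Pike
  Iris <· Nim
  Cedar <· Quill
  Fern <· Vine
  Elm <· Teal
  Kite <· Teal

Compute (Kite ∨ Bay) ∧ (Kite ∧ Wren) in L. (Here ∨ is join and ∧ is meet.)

Kite ∨ Bay = Kite
Kite ∧ Wren = Cedar
Kite ∧ Cedar = Cedar

Cedar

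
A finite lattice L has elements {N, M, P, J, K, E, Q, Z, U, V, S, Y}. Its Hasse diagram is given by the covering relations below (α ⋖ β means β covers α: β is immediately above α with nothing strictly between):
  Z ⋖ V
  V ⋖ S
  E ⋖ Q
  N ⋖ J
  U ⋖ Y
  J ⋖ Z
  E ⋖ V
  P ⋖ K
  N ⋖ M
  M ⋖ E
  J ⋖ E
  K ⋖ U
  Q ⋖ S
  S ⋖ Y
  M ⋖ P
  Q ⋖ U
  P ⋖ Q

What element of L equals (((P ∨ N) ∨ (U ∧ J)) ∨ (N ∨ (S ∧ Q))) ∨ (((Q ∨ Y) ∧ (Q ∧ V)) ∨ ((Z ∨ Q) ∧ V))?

P ∨ N = P
U ∧ J = J
P ∨ J = Q
S ∧ Q = Q
N ∨ Q = Q
Q ∨ Q = Q
Q ∨ Y = Y
Q ∧ V = E
Y ∧ E = E
Z ∨ Q = S
S ∧ V = V
E ∨ V = V
Q ∨ V = S

S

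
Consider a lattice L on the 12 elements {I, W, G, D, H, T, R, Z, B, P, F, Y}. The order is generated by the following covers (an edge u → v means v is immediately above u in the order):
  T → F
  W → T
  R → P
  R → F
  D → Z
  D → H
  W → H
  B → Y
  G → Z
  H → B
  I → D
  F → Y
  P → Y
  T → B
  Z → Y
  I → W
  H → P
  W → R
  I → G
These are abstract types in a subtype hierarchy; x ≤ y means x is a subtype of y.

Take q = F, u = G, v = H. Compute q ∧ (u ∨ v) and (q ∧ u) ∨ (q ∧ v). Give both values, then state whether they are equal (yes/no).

u ∨ v = Y, so q ∧ (u ∨ v) = F ∧ Y = F.
q ∧ u = I and q ∧ v = W, so (q ∧ u) ∨ (q ∧ v) = I ∨ W = W.
Equal: no.

F; W; no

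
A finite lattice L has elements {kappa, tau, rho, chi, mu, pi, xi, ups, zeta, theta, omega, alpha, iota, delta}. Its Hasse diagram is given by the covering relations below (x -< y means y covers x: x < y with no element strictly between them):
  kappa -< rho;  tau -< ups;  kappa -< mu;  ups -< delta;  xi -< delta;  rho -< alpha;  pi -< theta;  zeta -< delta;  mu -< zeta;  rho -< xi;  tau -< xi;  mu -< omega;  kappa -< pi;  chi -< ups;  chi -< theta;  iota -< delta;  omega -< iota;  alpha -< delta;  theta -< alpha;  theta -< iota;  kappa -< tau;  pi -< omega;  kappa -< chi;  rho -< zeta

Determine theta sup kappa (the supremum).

Common upper bounds of {theta, kappa}: alpha, delta, iota, theta.
The least among these is theta.

theta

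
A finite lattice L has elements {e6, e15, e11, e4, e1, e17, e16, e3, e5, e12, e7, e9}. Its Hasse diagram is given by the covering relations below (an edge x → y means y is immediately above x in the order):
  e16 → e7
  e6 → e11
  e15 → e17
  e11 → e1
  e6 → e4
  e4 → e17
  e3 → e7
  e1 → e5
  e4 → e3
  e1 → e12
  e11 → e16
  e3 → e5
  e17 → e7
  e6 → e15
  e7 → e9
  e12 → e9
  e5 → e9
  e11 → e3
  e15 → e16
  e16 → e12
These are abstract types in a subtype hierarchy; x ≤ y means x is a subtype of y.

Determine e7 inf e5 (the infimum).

e3

Common lower bounds of {e7, e5}: e11, e3, e4, e6.
The greatest among these is e3.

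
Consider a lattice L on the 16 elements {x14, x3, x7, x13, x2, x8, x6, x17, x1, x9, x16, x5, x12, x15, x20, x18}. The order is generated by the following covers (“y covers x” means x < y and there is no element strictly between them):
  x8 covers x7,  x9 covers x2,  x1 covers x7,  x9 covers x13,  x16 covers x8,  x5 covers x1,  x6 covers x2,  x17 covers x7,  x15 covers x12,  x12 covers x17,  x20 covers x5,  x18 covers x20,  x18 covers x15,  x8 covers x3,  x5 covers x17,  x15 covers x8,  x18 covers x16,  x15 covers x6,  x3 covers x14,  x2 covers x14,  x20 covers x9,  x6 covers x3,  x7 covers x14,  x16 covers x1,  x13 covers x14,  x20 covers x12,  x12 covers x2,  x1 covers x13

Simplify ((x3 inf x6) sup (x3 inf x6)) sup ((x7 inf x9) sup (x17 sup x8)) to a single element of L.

x3 ∧ x6 = x3
x3 ∧ x6 = x3
x3 ∨ x3 = x3
x7 ∧ x9 = x14
x17 ∨ x8 = x15
x14 ∨ x15 = x15
x3 ∨ x15 = x15

x15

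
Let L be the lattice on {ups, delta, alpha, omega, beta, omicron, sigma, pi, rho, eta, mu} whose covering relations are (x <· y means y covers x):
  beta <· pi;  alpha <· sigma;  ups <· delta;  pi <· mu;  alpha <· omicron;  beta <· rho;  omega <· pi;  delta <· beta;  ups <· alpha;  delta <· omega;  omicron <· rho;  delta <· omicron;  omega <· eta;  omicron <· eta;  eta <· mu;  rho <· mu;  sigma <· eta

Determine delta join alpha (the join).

omicron

Common upper bounds of {delta, alpha}: eta, mu, omicron, rho.
The least among these is omicron.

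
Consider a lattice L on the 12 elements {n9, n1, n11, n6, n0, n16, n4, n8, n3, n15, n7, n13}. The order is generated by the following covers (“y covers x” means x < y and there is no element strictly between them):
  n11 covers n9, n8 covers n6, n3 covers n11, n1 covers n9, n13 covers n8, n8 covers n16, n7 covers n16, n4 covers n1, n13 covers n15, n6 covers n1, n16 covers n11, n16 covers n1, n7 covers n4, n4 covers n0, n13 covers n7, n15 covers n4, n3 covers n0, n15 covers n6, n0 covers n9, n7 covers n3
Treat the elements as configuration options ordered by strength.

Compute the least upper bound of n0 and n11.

n3

Common upper bounds of {n0, n11}: n13, n3, n7.
The least among these is n3.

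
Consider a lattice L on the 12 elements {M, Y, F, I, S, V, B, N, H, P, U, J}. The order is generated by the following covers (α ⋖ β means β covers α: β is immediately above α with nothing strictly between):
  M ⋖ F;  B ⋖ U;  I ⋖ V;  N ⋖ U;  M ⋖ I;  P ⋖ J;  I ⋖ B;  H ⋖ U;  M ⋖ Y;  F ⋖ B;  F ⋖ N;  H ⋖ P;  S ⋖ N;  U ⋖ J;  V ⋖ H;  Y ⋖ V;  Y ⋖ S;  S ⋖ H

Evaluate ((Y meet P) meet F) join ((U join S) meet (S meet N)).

S

Y ∧ P = Y
Y ∧ F = M
U ∨ S = U
S ∧ N = S
U ∧ S = S
M ∨ S = S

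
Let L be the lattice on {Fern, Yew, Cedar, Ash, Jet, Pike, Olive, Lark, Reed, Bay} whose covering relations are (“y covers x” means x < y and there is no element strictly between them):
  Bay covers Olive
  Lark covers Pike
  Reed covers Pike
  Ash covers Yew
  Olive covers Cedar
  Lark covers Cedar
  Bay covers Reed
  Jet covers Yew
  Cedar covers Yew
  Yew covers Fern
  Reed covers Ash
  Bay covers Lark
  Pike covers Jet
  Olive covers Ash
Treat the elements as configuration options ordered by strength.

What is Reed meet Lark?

Common lower bounds of {Reed, Lark}: Fern, Jet, Pike, Yew.
The greatest among these is Pike.

Pike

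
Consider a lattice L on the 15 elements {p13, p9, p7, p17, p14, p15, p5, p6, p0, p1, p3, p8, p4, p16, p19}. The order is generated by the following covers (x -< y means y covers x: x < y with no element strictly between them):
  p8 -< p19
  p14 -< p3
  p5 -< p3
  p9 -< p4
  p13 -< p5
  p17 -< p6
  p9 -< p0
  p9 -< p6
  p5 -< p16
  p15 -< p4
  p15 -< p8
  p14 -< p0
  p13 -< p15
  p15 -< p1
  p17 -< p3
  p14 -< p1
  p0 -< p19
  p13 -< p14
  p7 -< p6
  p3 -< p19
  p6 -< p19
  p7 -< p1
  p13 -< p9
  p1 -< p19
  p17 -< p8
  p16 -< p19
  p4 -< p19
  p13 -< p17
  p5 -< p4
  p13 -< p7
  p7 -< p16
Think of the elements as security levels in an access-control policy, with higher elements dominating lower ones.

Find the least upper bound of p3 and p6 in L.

Common upper bounds of {p3, p6}: p19.
The least among these is p19.

p19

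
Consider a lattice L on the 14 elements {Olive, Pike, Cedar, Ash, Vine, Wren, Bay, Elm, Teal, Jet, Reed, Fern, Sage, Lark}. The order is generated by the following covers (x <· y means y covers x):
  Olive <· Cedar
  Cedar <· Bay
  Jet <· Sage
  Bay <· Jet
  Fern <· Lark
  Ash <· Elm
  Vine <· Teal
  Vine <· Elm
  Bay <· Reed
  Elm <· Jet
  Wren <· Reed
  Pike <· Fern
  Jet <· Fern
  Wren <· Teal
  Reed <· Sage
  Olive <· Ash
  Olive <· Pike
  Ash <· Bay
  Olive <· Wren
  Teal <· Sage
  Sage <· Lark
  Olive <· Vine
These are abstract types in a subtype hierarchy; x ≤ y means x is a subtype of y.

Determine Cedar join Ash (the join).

Common upper bounds of {Cedar, Ash}: Bay, Fern, Jet, Lark, Reed, Sage.
The least among these is Bay.

Bay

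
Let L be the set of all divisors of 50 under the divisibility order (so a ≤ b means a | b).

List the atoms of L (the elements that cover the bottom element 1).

The atoms are exactly the elements that cover 1: 2, 5.

2, 5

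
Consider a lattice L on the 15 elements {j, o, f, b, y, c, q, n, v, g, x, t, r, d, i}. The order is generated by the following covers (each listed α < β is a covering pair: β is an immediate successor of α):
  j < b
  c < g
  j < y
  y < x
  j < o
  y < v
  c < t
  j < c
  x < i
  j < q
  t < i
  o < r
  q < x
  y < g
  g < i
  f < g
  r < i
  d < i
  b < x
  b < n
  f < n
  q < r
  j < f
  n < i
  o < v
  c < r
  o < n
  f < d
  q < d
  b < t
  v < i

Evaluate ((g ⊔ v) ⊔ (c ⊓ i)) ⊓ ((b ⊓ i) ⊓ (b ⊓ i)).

g ∨ v = i
c ∧ i = c
i ∨ c = i
b ∧ i = b
b ∧ i = b
b ∧ b = b
i ∧ b = b

b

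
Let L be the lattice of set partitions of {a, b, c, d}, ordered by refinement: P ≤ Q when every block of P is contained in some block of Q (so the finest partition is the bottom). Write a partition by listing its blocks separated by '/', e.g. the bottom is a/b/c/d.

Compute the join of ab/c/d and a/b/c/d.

Common upper bounds of {ab/c/d, a/b/c/d}: ab/c/d, ab/cd, abc/d, abcd, abd/c.
The least among these is ab/c/d.

ab/c/d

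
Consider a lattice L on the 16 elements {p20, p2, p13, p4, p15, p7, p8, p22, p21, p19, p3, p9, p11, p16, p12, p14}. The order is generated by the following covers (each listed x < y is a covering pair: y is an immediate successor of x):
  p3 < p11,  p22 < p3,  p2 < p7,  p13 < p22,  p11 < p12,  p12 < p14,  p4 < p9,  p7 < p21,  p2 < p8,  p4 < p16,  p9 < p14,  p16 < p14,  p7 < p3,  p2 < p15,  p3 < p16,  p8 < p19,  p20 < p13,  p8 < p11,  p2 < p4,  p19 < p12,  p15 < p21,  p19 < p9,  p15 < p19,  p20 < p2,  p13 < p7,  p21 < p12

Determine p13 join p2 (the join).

Common upper bounds of {p13, p2}: p11, p12, p14, p16, p21, p3, p7.
The least among these is p7.

p7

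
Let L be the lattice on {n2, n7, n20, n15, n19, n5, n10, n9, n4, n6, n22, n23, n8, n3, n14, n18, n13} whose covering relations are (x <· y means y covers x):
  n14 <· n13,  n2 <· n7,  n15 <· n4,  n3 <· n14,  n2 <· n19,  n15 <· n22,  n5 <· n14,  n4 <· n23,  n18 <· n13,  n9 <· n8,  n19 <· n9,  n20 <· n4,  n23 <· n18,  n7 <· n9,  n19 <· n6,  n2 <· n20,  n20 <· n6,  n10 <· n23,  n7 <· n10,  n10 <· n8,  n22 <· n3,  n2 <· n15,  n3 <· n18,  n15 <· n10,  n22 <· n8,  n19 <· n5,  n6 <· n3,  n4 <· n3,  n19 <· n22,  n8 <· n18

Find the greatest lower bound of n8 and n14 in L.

Common lower bounds of {n8, n14}: n15, n19, n2, n22.
The greatest among these is n22.

n22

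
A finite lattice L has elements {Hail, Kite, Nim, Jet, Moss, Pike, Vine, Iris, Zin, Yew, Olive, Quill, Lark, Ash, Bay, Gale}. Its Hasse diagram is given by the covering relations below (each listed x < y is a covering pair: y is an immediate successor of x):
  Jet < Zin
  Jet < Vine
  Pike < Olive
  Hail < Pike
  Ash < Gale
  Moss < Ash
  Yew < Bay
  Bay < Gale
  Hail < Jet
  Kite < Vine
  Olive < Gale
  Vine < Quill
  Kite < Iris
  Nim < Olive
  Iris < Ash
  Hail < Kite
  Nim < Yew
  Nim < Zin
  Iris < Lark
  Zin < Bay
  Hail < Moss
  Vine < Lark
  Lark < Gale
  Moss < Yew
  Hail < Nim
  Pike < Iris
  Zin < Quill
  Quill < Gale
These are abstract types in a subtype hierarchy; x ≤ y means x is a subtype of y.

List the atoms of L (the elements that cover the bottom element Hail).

Jet, Kite, Moss, Nim, Pike

The atoms are exactly the elements that cover Hail: Jet, Kite, Moss, Nim, Pike.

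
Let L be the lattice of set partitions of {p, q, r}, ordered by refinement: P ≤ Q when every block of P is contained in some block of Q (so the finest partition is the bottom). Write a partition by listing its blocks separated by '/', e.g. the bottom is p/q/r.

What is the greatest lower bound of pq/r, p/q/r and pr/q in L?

The meet (common refinement) of pq/r, p/q/r, pr/q intersects blocks pairwise, giving p/q/r.

p/q/r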